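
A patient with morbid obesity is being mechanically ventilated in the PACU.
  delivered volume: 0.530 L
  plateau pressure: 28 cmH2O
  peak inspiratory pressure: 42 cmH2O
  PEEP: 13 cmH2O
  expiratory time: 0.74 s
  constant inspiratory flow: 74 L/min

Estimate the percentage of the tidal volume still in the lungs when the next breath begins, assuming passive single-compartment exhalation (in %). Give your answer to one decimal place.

Flow: 74 L/min ÷ 60 = 1.2333 L/s.
R = (PIP − Pplat)/V̇ = (42 − 28) / 1.2333 = 14.0/1.2333 = 11.352 cmH2O·s/L.
C = Vt/(Pplat − PEEP) = 530.0 / (28 − 13) = 530.0/15.0 = 35.333 mL/cmH2O.
τ = R × C = 11.352 × 0.03533 L/cmH2O = 0.4011 s.
Fraction remaining at end-expiration = e^(−Te/τ) = e^(−0.74/0.4011) = 0.158 → 15.8%.

15.8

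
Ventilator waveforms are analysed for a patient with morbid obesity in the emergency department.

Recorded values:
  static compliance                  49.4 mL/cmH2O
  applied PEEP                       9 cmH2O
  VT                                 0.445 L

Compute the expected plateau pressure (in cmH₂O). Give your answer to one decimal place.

18.0

Pplat = PEEP + Vt / Cstat = 9 + 445 / 49.4 = 9 + 9.008 = 18.008 cmH2O.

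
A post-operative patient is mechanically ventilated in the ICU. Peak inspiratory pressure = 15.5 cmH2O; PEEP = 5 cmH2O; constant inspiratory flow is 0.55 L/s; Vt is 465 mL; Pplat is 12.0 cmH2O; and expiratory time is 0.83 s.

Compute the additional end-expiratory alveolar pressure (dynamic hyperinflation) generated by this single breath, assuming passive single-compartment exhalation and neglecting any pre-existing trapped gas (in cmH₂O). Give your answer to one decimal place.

1.0

R = (PIP − Pplat)/V̇ = (15.5 − 12.0) / 0.55 = 3.5/0.55 = 6.364 cmH2O·s/L.
C = Vt/(Pplat − PEEP) = 465.0 / (12.0 − 5) = 465.0/7.0 = 66.429 mL/cmH2O.
τ = R × C = 6.364 × 0.06643 L/cmH2O = 0.4228 s.
Fraction remaining = e^(−Te/τ) = e^(−0.83/0.4228) = 0.1404; trapped volume = 465.0 × 0.1404 = 65.286 mL.
Additional alveolar pressure from trapping ≈ V_trapped / C = 65.286 / 66.429 = 0.9828 cmH2O.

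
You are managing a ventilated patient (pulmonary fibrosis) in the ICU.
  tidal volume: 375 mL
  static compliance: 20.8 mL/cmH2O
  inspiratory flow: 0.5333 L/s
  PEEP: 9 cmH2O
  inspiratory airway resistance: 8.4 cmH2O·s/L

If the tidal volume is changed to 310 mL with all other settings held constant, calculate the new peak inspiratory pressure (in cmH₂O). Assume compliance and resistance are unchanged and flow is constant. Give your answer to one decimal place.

PIP = Vt/C + R·V̇ + PEEP (constant-flow equation of motion).
Only the elastic term changes: ΔPIP = ΔVt / C = (310 − 375) / 20.8 = -3.125 cmH2O.
Original PIP = 375/20.8 + 8.4×0.5333 + 9 = 31.509 cmH2O; new PIP = 31.509 + (-3.125) = 28.384 cmH2O.

28.4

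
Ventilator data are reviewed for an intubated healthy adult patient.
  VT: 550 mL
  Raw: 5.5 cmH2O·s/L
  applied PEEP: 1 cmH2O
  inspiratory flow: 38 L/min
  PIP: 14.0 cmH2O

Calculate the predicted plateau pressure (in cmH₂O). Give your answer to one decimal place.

Flow: 38 L/min ÷ 60 = 0.6333 L/s.
Pplat = PIP − Raw × flow = 14.0 − 5.5 × 0.6333 = 14.0 − 3.483 = 10.517 cmH2O.

10.5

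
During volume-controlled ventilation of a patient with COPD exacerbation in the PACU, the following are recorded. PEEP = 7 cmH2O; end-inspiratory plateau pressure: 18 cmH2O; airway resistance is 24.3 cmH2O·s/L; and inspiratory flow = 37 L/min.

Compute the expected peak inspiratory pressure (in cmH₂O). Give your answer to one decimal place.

33.0

Flow: 37 L/min ÷ 60 = 0.6167 L/s.
PIP = Pplat + Raw × flow = 18 + 24.3 × 0.6167 = 18 + 14.986 = 32.986 cmH2O.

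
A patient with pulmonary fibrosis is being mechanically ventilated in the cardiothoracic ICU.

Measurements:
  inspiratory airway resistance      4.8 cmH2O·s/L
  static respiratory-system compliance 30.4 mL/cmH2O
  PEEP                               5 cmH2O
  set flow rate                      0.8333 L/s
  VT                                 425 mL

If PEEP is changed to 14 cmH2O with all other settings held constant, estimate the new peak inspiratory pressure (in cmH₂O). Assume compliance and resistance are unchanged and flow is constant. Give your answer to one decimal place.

32.0

PIP = Vt/C + R·V̇ + PEEP (constant-flow equation of motion).
Only the baseline term changes: ΔPIP = ΔPEEP = 14 − 5 = 9.0 cmH2O.
Original PIP = 425/30.4 + 4.8×0.8333 + 5 = 22.98 cmH2O; new PIP = 22.98 + (9.0) = 31.98 cmH2O.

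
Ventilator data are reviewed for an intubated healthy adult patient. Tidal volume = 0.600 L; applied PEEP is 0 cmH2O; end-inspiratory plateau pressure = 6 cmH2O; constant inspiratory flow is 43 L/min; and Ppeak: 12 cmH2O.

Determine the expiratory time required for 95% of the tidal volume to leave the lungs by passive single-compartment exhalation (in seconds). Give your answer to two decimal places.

2.51

Flow: 43 L/min ÷ 60 = 0.7167 L/s.
R = (PIP − Pplat)/V̇ = (12 − 6) / 0.7167 = 6.0/0.7167 = 8.372 cmH2O·s/L.
C = Vt/(Pplat − PEEP) = 600.0 / (6 − 0) = 600.0/6.0 = 100.0 mL/cmH2O.
τ = R × C = 8.372 × 0.1 L/cmH2O = 0.8372 s.
t = −τ·ln(1 − 0.95) = −0.8372·ln(0.05) = 2.508 s.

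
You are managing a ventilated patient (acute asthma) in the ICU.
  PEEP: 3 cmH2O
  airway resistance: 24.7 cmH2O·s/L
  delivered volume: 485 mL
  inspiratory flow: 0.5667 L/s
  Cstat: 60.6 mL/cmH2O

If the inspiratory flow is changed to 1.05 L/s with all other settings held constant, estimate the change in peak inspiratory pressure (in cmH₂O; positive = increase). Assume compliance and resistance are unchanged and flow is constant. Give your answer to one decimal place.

11.9

PIP = Vt/C + R·V̇ + PEEP (constant-flow equation of motion).
Only the resistive term changes: ΔPIP = R × ΔV̇ = 24.7 × (1.05 − 0.5667) = 24.7 × 0.4833 = 11.938 cmH2O.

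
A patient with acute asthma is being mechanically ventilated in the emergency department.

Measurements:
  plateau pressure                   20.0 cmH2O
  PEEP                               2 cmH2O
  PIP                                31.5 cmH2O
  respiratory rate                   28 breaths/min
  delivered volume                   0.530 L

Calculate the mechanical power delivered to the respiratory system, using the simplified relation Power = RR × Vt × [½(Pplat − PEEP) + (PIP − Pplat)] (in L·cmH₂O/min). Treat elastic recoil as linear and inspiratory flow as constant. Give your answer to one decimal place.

304.2

Per-breath work = Vt × [½(Pplat−PEEP) + (PIP−Pplat)] = 0.530 × [0.5×18.0 + 11.5] = 0.530 × 20.5 = 10.865 L·cmH2O.
Power = 28 × 10.865 = 304.22 L·cmH2O/min.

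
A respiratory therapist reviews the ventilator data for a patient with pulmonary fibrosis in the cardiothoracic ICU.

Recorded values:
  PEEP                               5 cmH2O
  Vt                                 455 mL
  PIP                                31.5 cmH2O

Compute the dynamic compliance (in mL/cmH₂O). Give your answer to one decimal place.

Dynamic compliance = Vt / (PIP − PEEP) = 455 / (31.5 − 5) = 455 / 26.5 = 17.17 mL/cmH2O.

17.2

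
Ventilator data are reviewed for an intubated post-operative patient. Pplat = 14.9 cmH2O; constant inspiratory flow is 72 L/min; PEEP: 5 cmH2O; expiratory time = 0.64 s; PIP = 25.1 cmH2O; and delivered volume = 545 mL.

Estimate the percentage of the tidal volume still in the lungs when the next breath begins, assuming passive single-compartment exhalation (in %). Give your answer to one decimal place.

Flow: 72 L/min ÷ 60 = 1.2 L/s.
R = (PIP − Pplat)/V̇ = (25.1 − 14.9) / 1.2 = 10.2/1.2 = 8.5 cmH2O·s/L.
C = Vt/(Pplat − PEEP) = 545.0 / (14.9 − 5) = 545.0/9.9 = 55.051 mL/cmH2O.
τ = R × C = 8.5 × 0.05505 L/cmH2O = 0.4679 s.
Fraction remaining at end-expiration = e^(−Te/τ) = e^(−0.64/0.4679) = 0.2547 → 25.47%.

25.5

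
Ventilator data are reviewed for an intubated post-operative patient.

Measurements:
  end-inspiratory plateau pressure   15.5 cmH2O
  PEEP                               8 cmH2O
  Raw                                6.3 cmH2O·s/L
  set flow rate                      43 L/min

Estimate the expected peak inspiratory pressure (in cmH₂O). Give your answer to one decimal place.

Flow: 43 L/min ÷ 60 = 0.7167 L/s.
PIP = Pplat + Raw × flow = 15.5 + 6.3 × 0.7167 = 15.5 + 4.515 = 20.015 cmH2O.

20.0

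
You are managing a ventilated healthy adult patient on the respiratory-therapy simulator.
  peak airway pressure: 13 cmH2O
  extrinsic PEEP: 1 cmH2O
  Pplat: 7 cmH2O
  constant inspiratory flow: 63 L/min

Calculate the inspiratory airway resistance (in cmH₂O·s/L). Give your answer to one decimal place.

Flow: 63 L/min ÷ 60 = 1.05 L/s.
Raw = (PIP − Pplat) / flow = (13 − 7) / 1.05 = 6.0 / 1.05 = 5.714 cmH2O·s/L.

5.7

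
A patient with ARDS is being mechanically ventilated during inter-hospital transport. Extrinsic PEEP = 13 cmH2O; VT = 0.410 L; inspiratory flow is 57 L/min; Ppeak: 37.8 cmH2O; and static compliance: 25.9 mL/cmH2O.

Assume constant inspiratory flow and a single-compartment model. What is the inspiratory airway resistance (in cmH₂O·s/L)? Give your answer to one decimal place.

Flow: 57 L/min ÷ 60 = 0.95 L/s.
Equation of motion (constant flow): PIP = Vt/C + R·V̇ + PEEP.
R·V̇ = PIP − Vt/C − PEEP = 37.8 − 410/25.9 − 13 = 37.8 − 15.83 − 13 = 8.97 cmH2O.
R = 8.97 / 0.95 = 9.442 cmH2O·s/L.

9.4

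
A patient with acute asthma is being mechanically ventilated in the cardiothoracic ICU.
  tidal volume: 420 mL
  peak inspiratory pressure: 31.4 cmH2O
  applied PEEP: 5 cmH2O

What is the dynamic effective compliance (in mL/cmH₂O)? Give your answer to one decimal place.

15.9

Dynamic compliance = Vt / (PIP − PEEP) = 420 / (31.4 − 5) = 420 / 26.4 = 15.909 mL/cmH2O.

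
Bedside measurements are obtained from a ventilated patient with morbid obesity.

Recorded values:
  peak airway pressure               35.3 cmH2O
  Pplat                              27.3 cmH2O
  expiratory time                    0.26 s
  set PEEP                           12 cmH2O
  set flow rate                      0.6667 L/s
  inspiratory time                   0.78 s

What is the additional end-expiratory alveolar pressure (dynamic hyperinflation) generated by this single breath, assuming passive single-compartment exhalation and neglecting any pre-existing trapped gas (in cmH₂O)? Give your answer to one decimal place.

8.1

Vt = flow × Ti = 0.6667 L/s × 0.78 s × 1000 mL/L = 520.03 mL.
R = (PIP − Pplat)/V̇ = (35.3 − 27.3) / 0.6667 = 8.0/0.6667 = 11.999 cmH2O·s/L.
C = Vt/(Pplat − PEEP) = 520.03 / (27.3 − 12) = 520.03/15.3 = 33.989 mL/cmH2O.
τ = R × C = 11.999 × 0.03399 L/cmH2O = 0.4078 s.
Fraction remaining = e^(−Te/τ) = e^(−0.26/0.4078) = 0.5286; trapped volume = 520.03 × 0.5286 = 274.89 mL.
Additional alveolar pressure from trapping ≈ V_trapped / C = 274.89 / 33.989 = 8.088 cmH2O.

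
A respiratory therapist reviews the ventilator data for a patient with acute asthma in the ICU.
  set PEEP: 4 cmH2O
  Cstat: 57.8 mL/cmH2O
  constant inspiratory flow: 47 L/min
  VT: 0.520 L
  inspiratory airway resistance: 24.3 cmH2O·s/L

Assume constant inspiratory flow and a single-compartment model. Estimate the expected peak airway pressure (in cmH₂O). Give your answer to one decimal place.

32.0

Flow: 47 L/min ÷ 60 = 0.7833 L/s.
Equation of motion (constant flow): PIP = Vt/C + R·V̇ + PEEP.
PIP = 520/57.8 + 24.3×0.7833 + 4 = 8.997 + 19.034 + 4 = 32.031 cmH2O.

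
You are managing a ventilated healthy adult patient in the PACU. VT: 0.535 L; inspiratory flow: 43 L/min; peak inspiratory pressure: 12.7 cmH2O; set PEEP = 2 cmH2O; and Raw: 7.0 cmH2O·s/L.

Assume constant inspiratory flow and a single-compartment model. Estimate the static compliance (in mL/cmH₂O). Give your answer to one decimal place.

94.1

Flow: 43 L/min ÷ 60 = 0.7167 L/s.
Equation of motion (constant flow): PIP = Vt/C + R·V̇ + PEEP.
Vt/C = PIP − R·V̇ − PEEP = 12.7 − 7.0×0.7167 − 2 = 12.7 − 5.017 − 2 = 5.683 cmH2O.
C = Vt / 5.683 = 535 / 5.683 = 94.14 mL/cmH2O.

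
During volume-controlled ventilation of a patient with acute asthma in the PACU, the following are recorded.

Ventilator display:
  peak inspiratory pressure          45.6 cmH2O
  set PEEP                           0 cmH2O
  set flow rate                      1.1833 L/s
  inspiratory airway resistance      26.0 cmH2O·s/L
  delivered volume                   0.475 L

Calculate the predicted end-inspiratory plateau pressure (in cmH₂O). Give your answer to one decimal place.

Pplat = PIP − Raw × flow = 45.6 − 26.0 × 1.1833 = 45.6 − 30.766 = 14.834 cmH2O.

14.8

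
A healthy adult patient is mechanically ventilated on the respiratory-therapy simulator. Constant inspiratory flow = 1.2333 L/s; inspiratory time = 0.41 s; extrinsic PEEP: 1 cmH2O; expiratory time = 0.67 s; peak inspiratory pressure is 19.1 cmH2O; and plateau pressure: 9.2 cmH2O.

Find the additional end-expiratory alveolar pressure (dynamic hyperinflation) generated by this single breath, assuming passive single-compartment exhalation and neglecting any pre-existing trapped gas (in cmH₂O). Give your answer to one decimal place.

2.1

Vt = flow × Ti = 1.2333 L/s × 0.41 s × 1000 mL/L = 505.65 mL.
R = (PIP − Pplat)/V̇ = (19.1 − 9.2) / 1.2333 = 9.9/1.2333 = 8.027 cmH2O·s/L.
C = Vt/(Pplat − PEEP) = 505.65 / (9.2 − 1) = 505.65/8.2 = 61.665 mL/cmH2O.
τ = R × C = 8.027 × 0.06167 L/cmH2O = 0.495 s.
Fraction remaining = e^(−Te/τ) = e^(−0.67/0.495) = 0.2583; trapped volume = 505.65 × 0.2583 = 130.61 mL.
Additional alveolar pressure from trapping ≈ V_trapped / C = 130.61 / 61.665 = 2.118 cmH2O.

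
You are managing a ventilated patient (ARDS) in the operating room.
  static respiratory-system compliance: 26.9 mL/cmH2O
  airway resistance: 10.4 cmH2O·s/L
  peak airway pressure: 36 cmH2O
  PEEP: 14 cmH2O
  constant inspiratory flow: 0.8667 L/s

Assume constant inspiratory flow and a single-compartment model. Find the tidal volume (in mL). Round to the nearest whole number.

Equation of motion (constant flow): PIP = Vt/C + R·V̇ + PEEP.
Vt/C = PIP − R·V̇ − PEEP = 36 − 9.014 − 14 = 12.986 cmH2O.
Vt = C × 12.986 = 26.9 × 12.986 = 349.32 mL.

349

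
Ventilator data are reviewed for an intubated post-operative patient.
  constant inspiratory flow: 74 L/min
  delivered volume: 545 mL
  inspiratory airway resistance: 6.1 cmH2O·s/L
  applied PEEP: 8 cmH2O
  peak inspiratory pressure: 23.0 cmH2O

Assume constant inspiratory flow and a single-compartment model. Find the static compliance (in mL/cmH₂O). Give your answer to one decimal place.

72.9

Flow: 74 L/min ÷ 60 = 1.2333 L/s.
Equation of motion (constant flow): PIP = Vt/C + R·V̇ + PEEP.
Vt/C = PIP − R·V̇ − PEEP = 23.0 − 6.1×1.2333 − 8 = 23.0 − 7.523 − 8 = 7.477 cmH2O.
C = Vt / 7.477 = 545 / 7.477 = 72.89 mL/cmH2O.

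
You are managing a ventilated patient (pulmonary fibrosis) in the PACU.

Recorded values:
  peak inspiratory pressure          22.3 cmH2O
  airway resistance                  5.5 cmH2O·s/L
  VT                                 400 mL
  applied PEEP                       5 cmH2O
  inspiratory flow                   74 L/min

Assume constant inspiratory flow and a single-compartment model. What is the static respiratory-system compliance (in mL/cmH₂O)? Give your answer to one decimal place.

38.0

Flow: 74 L/min ÷ 60 = 1.2333 L/s.
Equation of motion (constant flow): PIP = Vt/C + R·V̇ + PEEP.
Vt/C = PIP − R·V̇ − PEEP = 22.3 − 5.5×1.2333 − 5 = 22.3 − 6.783 − 5 = 10.517 cmH2O.
C = Vt / 10.517 = 400 / 10.517 = 38.034 mL/cmH2O.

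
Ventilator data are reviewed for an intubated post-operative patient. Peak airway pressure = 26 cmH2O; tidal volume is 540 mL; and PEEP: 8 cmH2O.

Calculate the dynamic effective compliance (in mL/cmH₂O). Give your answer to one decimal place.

30.0

Dynamic compliance = Vt / (PIP − PEEP) = 540 / (26 − 8) = 540 / 18.0 = 30.0 mL/cmH2O.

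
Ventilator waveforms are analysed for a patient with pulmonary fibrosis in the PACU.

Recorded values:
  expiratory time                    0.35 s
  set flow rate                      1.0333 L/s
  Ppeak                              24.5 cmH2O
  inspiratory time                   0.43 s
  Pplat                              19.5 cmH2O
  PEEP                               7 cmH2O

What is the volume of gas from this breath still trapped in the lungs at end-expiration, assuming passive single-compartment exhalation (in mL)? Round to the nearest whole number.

58

Vt = flow × Ti = 1.0333 L/s × 0.43 s × 1000 mL/L = 444.32 mL.
R = (PIP − Pplat)/V̇ = (24.5 − 19.5) / 1.0333 = 5.0/1.0333 = 4.839 cmH2O·s/L.
C = Vt/(Pplat − PEEP) = 444.32 / (19.5 − 7) = 444.32/12.5 = 35.546 mL/cmH2O.
τ = R × C = 4.839 × 0.03555 L/cmH2O = 0.172 s.
Fraction remaining = e^(−Te/τ) = e^(−0.35/0.172) = 0.1307.
Trapped volume = 444.32 × 0.1307 = 58.073 mL.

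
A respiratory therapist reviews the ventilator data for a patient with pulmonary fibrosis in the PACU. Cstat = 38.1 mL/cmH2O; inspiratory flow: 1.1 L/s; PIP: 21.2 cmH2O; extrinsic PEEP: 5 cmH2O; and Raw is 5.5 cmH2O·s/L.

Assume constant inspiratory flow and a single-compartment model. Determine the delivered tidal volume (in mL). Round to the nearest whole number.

Equation of motion (constant flow): PIP = Vt/C + R·V̇ + PEEP.
Vt/C = PIP − R·V̇ − PEEP = 21.2 − 6.05 − 5 = 10.15 cmH2O.
Vt = C × 10.15 = 38.1 × 10.15 = 386.72 mL.

387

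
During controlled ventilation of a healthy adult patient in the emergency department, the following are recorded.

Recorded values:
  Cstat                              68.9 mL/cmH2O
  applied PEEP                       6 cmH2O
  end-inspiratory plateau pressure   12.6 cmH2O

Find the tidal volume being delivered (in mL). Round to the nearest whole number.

455

Vt = Cstat × (Pplat − PEEP) = 68.9 × (12.6 − 6) = 68.9 × 6.6 = 454.74 mL.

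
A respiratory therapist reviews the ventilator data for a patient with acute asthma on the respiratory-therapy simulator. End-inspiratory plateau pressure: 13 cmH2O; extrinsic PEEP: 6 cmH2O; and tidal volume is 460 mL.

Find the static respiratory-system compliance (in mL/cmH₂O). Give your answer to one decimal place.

Cstat = Vt / (Pplat − PEEP) = 460 / (13 − 6) = 460 / 7.0 = 65.714 mL/cmH2O.

65.7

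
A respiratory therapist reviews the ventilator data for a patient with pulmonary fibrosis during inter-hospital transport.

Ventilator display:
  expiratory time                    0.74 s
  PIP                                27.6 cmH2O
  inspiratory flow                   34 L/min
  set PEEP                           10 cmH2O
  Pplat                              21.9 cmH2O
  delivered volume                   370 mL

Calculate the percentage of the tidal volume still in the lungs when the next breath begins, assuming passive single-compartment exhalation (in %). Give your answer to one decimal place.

9.4

Flow: 34 L/min ÷ 60 = 0.5667 L/s.
R = (PIP − Pplat)/V̇ = (27.6 − 21.9) / 0.5667 = 5.7/0.5667 = 10.058 cmH2O·s/L.
C = Vt/(Pplat − PEEP) = 370.0 / (21.9 − 10) = 370.0/11.9 = 31.092 mL/cmH2O.
τ = R × C = 10.058 × 0.03109 L/cmH2O = 0.3127 s.
Fraction remaining at end-expiration = e^(−Te/τ) = e^(−0.74/0.3127) = 0.09381 → 9.381%.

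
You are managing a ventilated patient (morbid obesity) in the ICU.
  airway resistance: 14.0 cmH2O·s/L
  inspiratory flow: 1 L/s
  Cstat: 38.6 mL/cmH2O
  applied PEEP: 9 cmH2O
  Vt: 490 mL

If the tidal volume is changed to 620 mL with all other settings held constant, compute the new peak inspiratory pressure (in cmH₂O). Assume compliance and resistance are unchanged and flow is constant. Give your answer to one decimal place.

39.1

PIP = Vt/C + R·V̇ + PEEP (constant-flow equation of motion).
Only the elastic term changes: ΔPIP = ΔVt / C = (620 − 490) / 38.6 = 3.368 cmH2O.
Original PIP = 490/38.6 + 14.0×1 + 9 = 35.694 cmH2O; new PIP = 35.694 + (3.368) = 39.062 cmH2O.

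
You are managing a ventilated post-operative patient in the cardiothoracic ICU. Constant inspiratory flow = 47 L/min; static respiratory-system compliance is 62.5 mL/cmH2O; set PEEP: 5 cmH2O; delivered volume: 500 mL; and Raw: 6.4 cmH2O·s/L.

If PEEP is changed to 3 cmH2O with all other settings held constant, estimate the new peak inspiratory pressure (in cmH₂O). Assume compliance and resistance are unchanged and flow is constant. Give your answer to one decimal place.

16.0

Flow: 47 L/min ÷ 60 = 0.7833 L/s.
PIP = Vt/C + R·V̇ + PEEP (constant-flow equation of motion).
Only the baseline term changes: ΔPIP = ΔPEEP = 3 − 5 = -2.0 cmH2O.
Original PIP = 500/62.5 + 6.4×0.7833 + 5 = 18.013 cmH2O; new PIP = 18.013 + (-2.0) = 16.013 cmH2O.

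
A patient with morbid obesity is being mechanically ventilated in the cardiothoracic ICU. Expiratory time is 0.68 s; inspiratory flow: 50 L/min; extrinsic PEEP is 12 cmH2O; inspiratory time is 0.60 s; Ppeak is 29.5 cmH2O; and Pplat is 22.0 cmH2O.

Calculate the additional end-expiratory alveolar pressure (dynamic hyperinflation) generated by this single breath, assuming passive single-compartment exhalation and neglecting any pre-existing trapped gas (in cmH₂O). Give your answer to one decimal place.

2.2

Flow: 50 L/min ÷ 60 = 0.8333 L/s.
Vt = flow × Ti = 0.8333 L/s × 0.60 s × 1000 mL/L = 499.98 mL.
R = (PIP − Pplat)/V̇ = (29.5 − 22.0) / 0.8333 = 7.5/0.8333 = 9.0 cmH2O·s/L.
C = Vt/(Pplat − PEEP) = 499.98 / (22.0 − 12) = 499.98/10.0 = 49.998 mL/cmH2O.
τ = R × C = 9.0 × 0.05 L/cmH2O = 0.45 s.
Fraction remaining = e^(−Te/τ) = e^(−0.68/0.45) = 0.2207; trapped volume = 499.98 × 0.2207 = 110.35 mL.
Additional alveolar pressure from trapping ≈ V_trapped / C = 110.35 / 49.998 = 2.207 cmH2O.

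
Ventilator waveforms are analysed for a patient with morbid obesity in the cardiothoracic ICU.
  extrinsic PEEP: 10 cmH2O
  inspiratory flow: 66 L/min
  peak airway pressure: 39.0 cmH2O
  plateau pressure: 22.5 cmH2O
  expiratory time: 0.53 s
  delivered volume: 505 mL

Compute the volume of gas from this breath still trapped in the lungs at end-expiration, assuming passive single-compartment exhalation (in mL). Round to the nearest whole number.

Flow: 66 L/min ÷ 60 = 1.1 L/s.
R = (PIP − Pplat)/V̇ = (39.0 − 22.5) / 1.1 = 16.5/1.1 = 15.0 cmH2O·s/L.
C = Vt/(Pplat − PEEP) = 505.0 / (22.5 − 10) = 505.0/12.5 = 40.4 mL/cmH2O.
τ = R × C = 15.0 × 0.0404 L/cmH2O = 0.606 s.
Fraction remaining = e^(−Te/τ) = e^(−0.53/0.606) = 0.417.
Trapped volume = 505.0 × 0.417 = 210.59 mL.

211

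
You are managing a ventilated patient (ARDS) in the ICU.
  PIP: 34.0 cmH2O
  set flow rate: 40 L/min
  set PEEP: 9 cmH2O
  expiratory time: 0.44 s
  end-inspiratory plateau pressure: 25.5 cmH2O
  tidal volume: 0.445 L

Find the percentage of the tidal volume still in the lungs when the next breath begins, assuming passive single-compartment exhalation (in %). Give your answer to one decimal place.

27.8

Flow: 40 L/min ÷ 60 = 0.6667 L/s.
R = (PIP − Pplat)/V̇ = (34.0 − 25.5) / 0.6667 = 8.5/0.6667 = 12.749 cmH2O·s/L.
C = Vt/(Pplat − PEEP) = 445.0 / (25.5 − 9) = 445.0/16.5 = 26.97 mL/cmH2O.
τ = R × C = 12.749 × 0.02697 L/cmH2O = 0.3438 s.
Fraction remaining at end-expiration = e^(−Te/τ) = e^(−0.44/0.3438) = 0.2781 → 27.81%.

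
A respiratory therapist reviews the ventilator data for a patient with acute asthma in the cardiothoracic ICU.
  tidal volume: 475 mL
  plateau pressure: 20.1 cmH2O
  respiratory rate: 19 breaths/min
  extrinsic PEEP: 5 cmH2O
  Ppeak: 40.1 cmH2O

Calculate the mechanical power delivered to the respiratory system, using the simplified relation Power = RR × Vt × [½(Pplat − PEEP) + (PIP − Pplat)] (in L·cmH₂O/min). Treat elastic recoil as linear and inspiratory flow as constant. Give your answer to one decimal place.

Per-breath work = Vt × [½(Pplat−PEEP) + (PIP−Pplat)] = 0.475 × [0.5×15.1 + 20.0] = 0.475 × 27.55 = 13.086 L·cmH2O.
Power = 19 × 13.086 = 248.63 L·cmH2O/min.

248.6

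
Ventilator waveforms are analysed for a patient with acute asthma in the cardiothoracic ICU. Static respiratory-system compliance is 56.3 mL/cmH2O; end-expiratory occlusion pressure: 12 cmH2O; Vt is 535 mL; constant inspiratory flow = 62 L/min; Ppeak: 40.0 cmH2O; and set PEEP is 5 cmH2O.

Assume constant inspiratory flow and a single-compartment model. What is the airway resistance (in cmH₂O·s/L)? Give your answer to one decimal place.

17.9

Flow: 62 L/min ÷ 60 = 1.0333 L/s.
Total PEEP = 12 cmH2O (set 5 + intrinsic 7); this is the baseline alveolar pressure.
Equation of motion (constant flow): PIP = Vt/C + R·V̇ + PEEP.
R·V̇ = PIP − Vt/C − PEEP = 40.0 − 535/56.3 − 12 = 40.0 − 9.503 − 12 = 18.497 cmH2O.
R = 18.497 / 1.0333 = 17.901 cmH2O·s/L.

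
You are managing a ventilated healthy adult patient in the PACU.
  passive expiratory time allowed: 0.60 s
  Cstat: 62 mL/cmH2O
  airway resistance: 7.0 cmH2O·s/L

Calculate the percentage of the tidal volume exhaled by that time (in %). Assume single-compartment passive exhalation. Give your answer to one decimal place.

τ = R × C = 7.0 × 62 mL/cmH2O = 7.0 × 0.062 L/cmH2O = 0.434 s.
Passive exhalation: V(t)/V₀ = e^(−t/τ) = e^(−0.60/0.434) = 0.251.
Fraction exhaled = 1 − 0.251 = 0.749 → 74.9%.

74.9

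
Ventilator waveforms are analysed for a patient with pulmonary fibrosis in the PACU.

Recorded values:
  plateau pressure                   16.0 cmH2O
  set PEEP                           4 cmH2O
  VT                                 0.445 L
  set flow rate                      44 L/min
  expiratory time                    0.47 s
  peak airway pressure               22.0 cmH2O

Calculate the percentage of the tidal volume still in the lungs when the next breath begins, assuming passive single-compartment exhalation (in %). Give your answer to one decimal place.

21.2

Flow: 44 L/min ÷ 60 = 0.7333 L/s.
R = (PIP − Pplat)/V̇ = (22.0 − 16.0) / 0.7333 = 6.0/0.7333 = 8.182 cmH2O·s/L.
C = Vt/(Pplat − PEEP) = 445.0 / (16.0 − 4) = 445.0/12.0 = 37.083 mL/cmH2O.
τ = R × C = 8.182 × 0.03708 L/cmH2O = 0.3034 s.
Fraction remaining at end-expiration = e^(−Te/τ) = e^(−0.47/0.3034) = 0.2124 → 21.24%.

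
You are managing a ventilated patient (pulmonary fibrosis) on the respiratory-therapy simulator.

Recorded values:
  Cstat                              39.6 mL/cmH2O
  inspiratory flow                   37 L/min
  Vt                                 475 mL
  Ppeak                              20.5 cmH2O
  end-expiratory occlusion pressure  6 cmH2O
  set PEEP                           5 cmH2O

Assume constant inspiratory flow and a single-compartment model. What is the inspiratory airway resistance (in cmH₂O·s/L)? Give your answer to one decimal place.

Flow: 37 L/min ÷ 60 = 0.6167 L/s.
Total PEEP = 6 cmH2O (set 5 + intrinsic 1); this is the baseline alveolar pressure.
Equation of motion (constant flow): PIP = Vt/C + R·V̇ + PEEP.
R·V̇ = PIP − Vt/C − PEEP = 20.5 − 475/39.6 − 6 = 20.5 − 11.995 − 6 = 2.505 cmH2O.
R = 2.505 / 0.6167 = 4.062 cmH2O·s/L.

4.1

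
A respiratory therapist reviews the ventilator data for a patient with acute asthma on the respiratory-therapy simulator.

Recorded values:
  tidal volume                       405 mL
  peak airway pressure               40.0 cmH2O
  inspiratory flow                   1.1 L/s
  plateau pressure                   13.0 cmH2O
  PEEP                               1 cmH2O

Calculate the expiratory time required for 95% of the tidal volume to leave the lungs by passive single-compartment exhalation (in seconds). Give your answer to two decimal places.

R = (PIP − Pplat)/V̇ = (40.0 − 13.0) / 1.1 = 27.0/1.1 = 24.545 cmH2O·s/L.
C = Vt/(Pplat − PEEP) = 405.0 / (13.0 − 1) = 405.0/12.0 = 33.75 mL/cmH2O.
τ = R × C = 24.545 × 0.03375 L/cmH2O = 0.8284 s.
t = −τ·ln(1 − 0.95) = −0.8284·ln(0.05) = 2.482 s.

2.48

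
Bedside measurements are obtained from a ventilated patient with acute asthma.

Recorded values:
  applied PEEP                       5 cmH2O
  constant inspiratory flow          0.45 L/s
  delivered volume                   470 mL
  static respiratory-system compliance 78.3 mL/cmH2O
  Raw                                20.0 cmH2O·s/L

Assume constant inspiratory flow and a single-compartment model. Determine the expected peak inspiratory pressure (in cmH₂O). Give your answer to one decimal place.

Equation of motion (constant flow): PIP = Vt/C + R·V̇ + PEEP.
PIP = 470/78.3 + 20.0×0.45 + 5 = 6.003 + 9.0 + 5 = 20.003 cmH2O.

20.0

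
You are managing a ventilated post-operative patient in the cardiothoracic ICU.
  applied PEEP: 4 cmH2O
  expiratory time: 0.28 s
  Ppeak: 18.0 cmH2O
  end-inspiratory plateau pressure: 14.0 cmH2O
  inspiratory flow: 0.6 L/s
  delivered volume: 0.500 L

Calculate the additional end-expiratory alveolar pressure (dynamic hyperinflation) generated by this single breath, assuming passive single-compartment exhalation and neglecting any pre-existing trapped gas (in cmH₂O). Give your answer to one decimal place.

R = (PIP − Pplat)/V̇ = (18.0 − 14.0) / 0.6 = 4.0/0.6 = 6.667 cmH2O·s/L.
C = Vt/(Pplat − PEEP) = 500.0 / (14.0 − 4) = 500.0/10.0 = 50.0 mL/cmH2O.
τ = R × C = 6.667 × 0.05 L/cmH2O = 0.3334 s.
Fraction remaining = e^(−Te/τ) = e^(−0.28/0.3334) = 0.4318; trapped volume = 500.0 × 0.4318 = 215.9 mL.
Additional alveolar pressure from trapping ≈ V_trapped / C = 215.9 / 50.0 = 4.318 cmH2O.

4.3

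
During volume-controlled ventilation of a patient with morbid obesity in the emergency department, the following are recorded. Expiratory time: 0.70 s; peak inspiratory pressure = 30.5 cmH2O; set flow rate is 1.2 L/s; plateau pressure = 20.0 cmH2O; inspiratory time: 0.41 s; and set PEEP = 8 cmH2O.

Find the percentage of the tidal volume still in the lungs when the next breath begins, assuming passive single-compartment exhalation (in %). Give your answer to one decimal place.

14.2

Vt = flow × Ti = 1.2 L/s × 0.41 s × 1000 mL/L = 492.0 mL.
R = (PIP − Pplat)/V̇ = (30.5 − 20.0) / 1.2 = 10.5/1.2 = 8.75 cmH2O·s/L.
C = Vt/(Pplat − PEEP) = 492.0 / (20.0 − 8) = 492.0/12.0 = 41.0 mL/cmH2O.
τ = R × C = 8.75 × 0.041 L/cmH2O = 0.3588 s.
Fraction remaining at end-expiration = e^(−Te/τ) = e^(−0.70/0.3588) = 0.1421 → 14.21%.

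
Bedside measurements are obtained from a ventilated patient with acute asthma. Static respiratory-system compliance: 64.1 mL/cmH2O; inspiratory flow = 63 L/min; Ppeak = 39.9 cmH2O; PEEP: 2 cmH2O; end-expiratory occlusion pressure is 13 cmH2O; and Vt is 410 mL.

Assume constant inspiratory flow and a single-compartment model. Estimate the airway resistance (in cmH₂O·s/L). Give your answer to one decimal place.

19.5

Flow: 63 L/min ÷ 60 = 1.05 L/s.
Total PEEP = 13 cmH2O (set 2 + intrinsic 11); this is the baseline alveolar pressure.
Equation of motion (constant flow): PIP = Vt/C + R·V̇ + PEEP.
R·V̇ = PIP − Vt/C − PEEP = 39.9 − 410/64.1 − 13 = 39.9 − 6.396 − 13 = 20.504 cmH2O.
R = 20.504 / 1.05 = 19.528 cmH2O·s/L.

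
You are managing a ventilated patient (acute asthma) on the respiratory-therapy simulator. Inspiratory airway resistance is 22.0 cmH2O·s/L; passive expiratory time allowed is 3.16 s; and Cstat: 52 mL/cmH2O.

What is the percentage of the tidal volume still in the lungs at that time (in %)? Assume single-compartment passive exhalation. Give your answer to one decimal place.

τ = R × C = 22.0 × 52 mL/cmH2O = 22.0 × 0.052 L/cmH2O = 1.144 s.
Passive exhalation: V(t)/V₀ = e^(−t/τ) = e^(−3.16/1.144) = 0.06315.
Fraction remaining = 0.06315 → 6.315%.

6.3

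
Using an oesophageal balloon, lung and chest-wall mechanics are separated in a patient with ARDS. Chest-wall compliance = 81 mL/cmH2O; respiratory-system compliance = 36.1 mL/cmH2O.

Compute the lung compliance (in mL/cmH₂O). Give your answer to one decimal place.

65.1

1/CL = 1/Crs − 1/Ccw.
1/CL = 1/36.1 − 1/81 = 0.01536.
CL = 65.104 mL/cmH2O.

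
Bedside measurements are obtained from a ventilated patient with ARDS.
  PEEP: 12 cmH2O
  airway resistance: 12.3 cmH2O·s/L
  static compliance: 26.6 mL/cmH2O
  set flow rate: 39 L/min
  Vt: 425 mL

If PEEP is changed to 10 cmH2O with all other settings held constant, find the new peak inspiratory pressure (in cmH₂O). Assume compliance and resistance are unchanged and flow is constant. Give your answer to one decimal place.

Flow: 39 L/min ÷ 60 = 0.65 L/s.
PIP = Vt/C + R·V̇ + PEEP (constant-flow equation of motion).
Only the baseline term changes: ΔPIP = ΔPEEP = 10 − 12 = -2.0 cmH2O.
Original PIP = 425/26.6 + 12.3×0.65 + 12 = 35.972 cmH2O; new PIP = 35.972 + (-2.0) = 33.972 cmH2O.

34.0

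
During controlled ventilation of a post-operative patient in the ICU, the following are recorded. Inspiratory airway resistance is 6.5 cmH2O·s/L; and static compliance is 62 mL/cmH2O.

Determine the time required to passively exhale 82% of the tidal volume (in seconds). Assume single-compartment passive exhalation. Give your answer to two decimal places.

0.69

τ = R × C = 6.5 × 62 mL/cmH2O = 6.5 × 0.062 L/cmH2O = 0.403 s.
Exhaled fraction f = 1 − e^(−t/τ) → t = −τ·ln(1 − f) = −0.403·ln(0.18) = 0.6911 s.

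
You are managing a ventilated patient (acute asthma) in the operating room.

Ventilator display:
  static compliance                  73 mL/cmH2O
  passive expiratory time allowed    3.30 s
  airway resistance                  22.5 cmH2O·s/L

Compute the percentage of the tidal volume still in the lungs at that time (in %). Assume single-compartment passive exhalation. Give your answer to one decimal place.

τ = R × C = 22.5 × 73 mL/cmH2O = 22.5 × 0.073 L/cmH2O = 1.643 s.
Passive exhalation: V(t)/V₀ = e^(−t/τ) = e^(−3.30/1.643) = 0.1342.
Fraction remaining = 0.1342 → 13.42%.

13.4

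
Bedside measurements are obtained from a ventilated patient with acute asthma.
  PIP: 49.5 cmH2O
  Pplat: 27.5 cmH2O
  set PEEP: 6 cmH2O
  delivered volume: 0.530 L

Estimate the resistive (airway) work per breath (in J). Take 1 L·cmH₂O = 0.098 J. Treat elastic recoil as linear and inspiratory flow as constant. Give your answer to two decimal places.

1.14

With constant inspiratory flow the resistive pressure is constant at PIP − Pplat = 49.5 − 27.5 = 22.0 cmH2O, so resistive work = 22.0 × 0.530 = 11.66 L·cmH2O.
× 0.098 J/(L·cmH2O) → 1.143 J.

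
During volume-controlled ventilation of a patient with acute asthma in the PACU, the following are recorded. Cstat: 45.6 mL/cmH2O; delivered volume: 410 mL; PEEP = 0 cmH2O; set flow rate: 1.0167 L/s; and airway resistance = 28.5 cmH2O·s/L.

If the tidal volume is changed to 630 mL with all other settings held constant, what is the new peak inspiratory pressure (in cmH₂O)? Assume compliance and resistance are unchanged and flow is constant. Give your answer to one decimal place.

42.8

PIP = Vt/C + R·V̇ + PEEP (constant-flow equation of motion).
Only the elastic term changes: ΔPIP = ΔVt / C = (630 − 410) / 45.6 = 4.825 cmH2O.
Original PIP = 410/45.6 + 28.5×1.0167 + 0 = 37.967 cmH2O; new PIP = 37.967 + (4.825) = 42.792 cmH2O.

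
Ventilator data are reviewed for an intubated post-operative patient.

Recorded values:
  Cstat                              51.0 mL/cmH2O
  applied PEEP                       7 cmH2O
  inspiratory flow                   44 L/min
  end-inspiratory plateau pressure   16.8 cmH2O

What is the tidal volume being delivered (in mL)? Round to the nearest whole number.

Vt = Cstat × (Pplat − PEEP) = 51.0 × (16.8 − 7) = 51.0 × 9.8 = 499.8 mL.

500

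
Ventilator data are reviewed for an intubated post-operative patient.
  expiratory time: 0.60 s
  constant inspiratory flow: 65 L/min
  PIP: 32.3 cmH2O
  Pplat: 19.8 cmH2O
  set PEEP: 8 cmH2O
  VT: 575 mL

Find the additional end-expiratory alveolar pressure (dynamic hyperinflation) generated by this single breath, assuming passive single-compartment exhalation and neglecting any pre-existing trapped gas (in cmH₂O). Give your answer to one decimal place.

4.1

Flow: 65 L/min ÷ 60 = 1.0833 L/s.
R = (PIP − Pplat)/V̇ = (32.3 − 19.8) / 1.0833 = 12.5/1.0833 = 11.539 cmH2O·s/L.
C = Vt/(Pplat − PEEP) = 575.0 / (19.8 − 8) = 575.0/11.8 = 48.729 mL/cmH2O.
τ = R × C = 11.539 × 0.04873 L/cmH2O = 0.5623 s.
Fraction remaining = e^(−Te/τ) = e^(−0.60/0.5623) = 0.344; trapped volume = 575.0 × 0.344 = 197.8 mL.
Additional alveolar pressure from trapping ≈ V_trapped / C = 197.8 / 48.729 = 4.059 cmH2O.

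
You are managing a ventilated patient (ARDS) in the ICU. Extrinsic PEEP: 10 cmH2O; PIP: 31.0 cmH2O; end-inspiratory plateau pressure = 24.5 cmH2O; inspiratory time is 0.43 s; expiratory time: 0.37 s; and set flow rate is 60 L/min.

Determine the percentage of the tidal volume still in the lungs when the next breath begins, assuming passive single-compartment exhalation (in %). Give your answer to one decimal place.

14.7

Flow: 60 L/min ÷ 60 = 1 L/s.
Vt = flow × Ti = 1 L/s × 0.43 s × 1000 mL/L = 430.0 mL.
R = (PIP − Pplat)/V̇ = (31.0 − 24.5) / 1 = 6.5/1 = 6.5 cmH2O·s/L.
C = Vt/(Pplat − PEEP) = 430.0 / (24.5 − 10) = 430.0/14.5 = 29.655 mL/cmH2O.
τ = R × C = 6.5 × 0.02966 L/cmH2O = 0.1928 s.
Fraction remaining at end-expiration = e^(−Te/τ) = e^(−0.37/0.1928) = 0.1467 → 14.67%.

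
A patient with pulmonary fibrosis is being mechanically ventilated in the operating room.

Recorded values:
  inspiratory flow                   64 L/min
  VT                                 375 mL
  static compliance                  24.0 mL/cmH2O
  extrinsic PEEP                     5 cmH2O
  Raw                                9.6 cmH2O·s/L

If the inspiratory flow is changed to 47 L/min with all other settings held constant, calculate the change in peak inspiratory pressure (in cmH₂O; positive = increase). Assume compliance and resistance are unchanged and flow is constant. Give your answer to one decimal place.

-2.7

Flow: 64 L/min ÷ 60 = 1.0667 L/s.
New flow: 47 L/min ÷ 60 = 0.7833 L/s.
PIP = Vt/C + R·V̇ + PEEP (constant-flow equation of motion).
Only the resistive term changes: ΔPIP = R × ΔV̇ = 9.6 × (0.7833 − 1.0667) = 9.6 × -0.2834 = -2.721 cmH2O.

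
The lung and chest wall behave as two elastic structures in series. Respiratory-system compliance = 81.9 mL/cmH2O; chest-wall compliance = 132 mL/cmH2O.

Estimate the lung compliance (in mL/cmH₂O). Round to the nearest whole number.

216

1/CL = 1/Crs − 1/Ccw.
1/CL = 1/81.9 − 1/132 = 0.004634.
CL = 215.8 mL/cmH2O.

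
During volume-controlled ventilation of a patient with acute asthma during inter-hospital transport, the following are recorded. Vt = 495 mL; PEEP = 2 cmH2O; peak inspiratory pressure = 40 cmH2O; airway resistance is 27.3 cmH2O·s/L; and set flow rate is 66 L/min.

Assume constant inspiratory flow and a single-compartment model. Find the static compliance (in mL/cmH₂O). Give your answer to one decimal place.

Flow: 66 L/min ÷ 60 = 1.1 L/s.
Equation of motion (constant flow): PIP = Vt/C + R·V̇ + PEEP.
Vt/C = PIP − R·V̇ − PEEP = 40 − 27.3×1.1 − 2 = 40 − 30.03 − 2 = 7.97 cmH2O.
C = Vt / 7.97 = 495 / 7.97 = 62.108 mL/cmH2O.

62.1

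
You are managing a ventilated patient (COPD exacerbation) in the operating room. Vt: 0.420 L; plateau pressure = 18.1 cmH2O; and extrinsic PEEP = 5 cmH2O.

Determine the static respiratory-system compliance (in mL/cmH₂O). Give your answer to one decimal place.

32.1

Cstat = Vt / (Pplat − PEEP) = 420 / (18.1 − 5) = 420 / 13.1 = 32.061 mL/cmH2O.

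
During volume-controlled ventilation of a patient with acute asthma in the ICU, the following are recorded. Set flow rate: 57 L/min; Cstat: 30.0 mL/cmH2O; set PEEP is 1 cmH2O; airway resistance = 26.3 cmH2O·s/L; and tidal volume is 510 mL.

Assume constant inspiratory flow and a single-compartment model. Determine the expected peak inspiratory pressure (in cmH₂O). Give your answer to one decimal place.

43.0

Flow: 57 L/min ÷ 60 = 0.95 L/s.
Equation of motion (constant flow): PIP = Vt/C + R·V̇ + PEEP.
PIP = 510/30.0 + 26.3×0.95 + 1 = 17.0 + 24.985 + 1 = 42.985 cmH2O.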